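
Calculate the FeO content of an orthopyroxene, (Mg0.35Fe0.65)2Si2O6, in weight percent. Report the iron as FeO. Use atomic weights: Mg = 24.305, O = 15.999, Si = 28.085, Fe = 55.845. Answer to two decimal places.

M((Mg0.35Fe0.65)2Si2O6) = 241.776 g/mol; M(FeO) = 71.844 g/mol.
Moles FeO per formula unit = 1.30 Fe ÷ 1 = 1.3000.
FeO fraction = (1.3000 × 71.844) / 241.776 = 93.397/241.776 = 0.3863.

38.63 wt%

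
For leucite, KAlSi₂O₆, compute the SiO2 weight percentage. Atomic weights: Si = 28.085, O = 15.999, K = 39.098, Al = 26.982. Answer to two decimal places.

M(KAlSi₂O₆) = 218.244 g/mol; M(SiO2) = 60.083 g/mol.
Moles SiO2 per formula unit = 2 Si ÷ 1 = 2.0000.
SiO2 fraction = (2.0000 × 60.083) / 218.244 = 120.166/218.244 = 0.5506.

55.06 wt%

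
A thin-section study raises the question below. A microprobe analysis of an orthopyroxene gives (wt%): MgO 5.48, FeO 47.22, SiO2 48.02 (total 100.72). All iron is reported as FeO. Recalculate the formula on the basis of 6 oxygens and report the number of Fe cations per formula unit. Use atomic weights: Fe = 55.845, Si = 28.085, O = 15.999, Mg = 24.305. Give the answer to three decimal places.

MgO (M=40.304): mol = 0.13597; Mg = 0.13597, O = 0.13597.
FeO (M=71.844): mol = 0.65726; Fe = 0.65726, O = 0.65726.
SiO2 (M=60.083): mol = 0.79923; Si = 0.79923, O = 1.59846.
ΣO = 2.39169; factor = 6/ΣO = 2.50869.
Fe apfu = 0.65726 × 2.50869 = 1.649.

1.649 Fe apfu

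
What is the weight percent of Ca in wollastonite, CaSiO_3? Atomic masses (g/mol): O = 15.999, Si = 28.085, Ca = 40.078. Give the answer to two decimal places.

M(CaSiO_3) = 116.160 g/mol.
Ca contributes 1 × 40.078 = 40.078 g per mole.
40.078/116.160 = 0.3450 → 34.50%.

34.50 weight percent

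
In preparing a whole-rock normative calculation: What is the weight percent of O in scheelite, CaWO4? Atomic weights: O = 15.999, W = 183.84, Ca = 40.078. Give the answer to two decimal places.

22.23 mass %

Molar mass of CaWO4: 1×40.078 + 1×183.84 + 4×15.999 = 287.914 g/mol.
Mass of O per formula unit: 4 × 15.999 = 63.996 g.
Weight fraction O = 63.996 / 287.914 = 0.2223.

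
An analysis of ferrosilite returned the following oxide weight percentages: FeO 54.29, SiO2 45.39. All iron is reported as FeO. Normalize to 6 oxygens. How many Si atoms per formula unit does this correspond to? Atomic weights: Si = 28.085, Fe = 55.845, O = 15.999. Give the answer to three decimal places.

2.000 Si apfu

FeO (M=71.844): mol = 0.75567; Fe = 0.75567, O = 0.75567.
SiO2 (M=60.083): mol = 0.75545; Si = 0.75545, O = 1.51090.
ΣO = 2.26657; factor = 6/ΣO = 2.64717.
Si apfu = 0.75545 × 2.64717 = 2.000.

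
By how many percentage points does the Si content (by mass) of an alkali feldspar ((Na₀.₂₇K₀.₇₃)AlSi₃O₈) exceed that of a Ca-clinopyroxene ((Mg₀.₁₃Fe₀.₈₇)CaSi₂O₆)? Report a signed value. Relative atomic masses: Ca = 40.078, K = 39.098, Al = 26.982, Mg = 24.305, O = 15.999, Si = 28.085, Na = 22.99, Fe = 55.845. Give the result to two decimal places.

7.73 percentage points

First mineral: 84.255 g Si in 273.978 g formula = 30.75 wt% Si.
Second mineral: 56.170 g Si in 243.987 g formula = 23.02 wt% Si.
30.75% − 23.02% gives a difference of 7.73 percentage points.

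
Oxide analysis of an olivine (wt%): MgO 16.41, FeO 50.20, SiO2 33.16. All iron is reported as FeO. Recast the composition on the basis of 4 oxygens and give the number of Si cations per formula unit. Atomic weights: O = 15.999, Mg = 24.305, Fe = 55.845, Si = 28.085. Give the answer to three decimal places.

0.999 Si apfu

16.41 wt% MgO ÷ 40.304 g/mol = 0.40716 mol, giving 0.40716 Mg and 0.40716 O.
50.20 wt% FeO ÷ 71.844 g/mol = 0.69874 mol, giving 0.69874 Fe and 0.69874 O.
33.16 wt% SiO2 ÷ 60.083 g/mol = 0.55190 mol, giving 0.55190 Si and 1.10380 O.
Oxygen sums to 2.20970; scaling by 4/2.20970 = 1.81020 puts the formula on 4 O.
Si: 0.55190 × 1.81020 = 0.999 atoms per formula unit.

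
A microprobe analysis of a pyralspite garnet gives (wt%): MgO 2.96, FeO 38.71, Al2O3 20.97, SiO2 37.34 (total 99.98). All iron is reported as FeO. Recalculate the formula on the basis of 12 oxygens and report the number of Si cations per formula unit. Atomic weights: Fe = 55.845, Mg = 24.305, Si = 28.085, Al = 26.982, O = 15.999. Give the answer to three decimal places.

3.017 Si apfu

MgO: 2.96/40.304 = 0.07344 mol → 0.07344 mol Mg, 0.07344 mol O.
FeO: 38.71/71.844 = 0.53881 mol → 0.53881 mol Fe, 0.53881 mol O.
Al2O3: 20.97/101.961 = 0.20567 mol → 0.41134 mol Al, 0.61701 mol O.
SiO2: 37.34/60.083 = 0.62147 mol → 0.62147 mol Si, 1.24294 mol O.
Total oxygen = 2.47220 mol. Normalization factor = 12/2.47220 = 4.85398.
Si per 12 O = 0.62147 × 4.85398 = 3.017.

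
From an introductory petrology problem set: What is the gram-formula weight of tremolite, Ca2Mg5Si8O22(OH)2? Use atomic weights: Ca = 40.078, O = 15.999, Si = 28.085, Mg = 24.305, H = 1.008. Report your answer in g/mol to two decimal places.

M = 2*40.078 + 5*24.305 + 8*28.085 + 24*15.999 + 2*1.008

812.35 g/mol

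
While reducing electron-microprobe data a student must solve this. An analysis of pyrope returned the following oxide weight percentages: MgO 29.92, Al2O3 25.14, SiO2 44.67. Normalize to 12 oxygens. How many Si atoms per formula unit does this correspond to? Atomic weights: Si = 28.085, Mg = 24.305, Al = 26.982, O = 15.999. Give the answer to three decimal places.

3.005 Si apfu

MgO: 29.92/40.304 = 0.74236 mol → 0.74236 mol Mg, 0.74236 mol O.
Al2O3: 25.14/101.961 = 0.24656 mol → 0.49312 mol Al, 0.73968 mol O.
SiO2: 44.67/60.083 = 0.74347 mol → 0.74347 mol Si, 1.48694 mol O.
Total oxygen = 2.96898 mol. Normalization factor = 12/2.96898 = 4.04179.
Si per 12 O = 0.74347 × 4.04179 = 3.005.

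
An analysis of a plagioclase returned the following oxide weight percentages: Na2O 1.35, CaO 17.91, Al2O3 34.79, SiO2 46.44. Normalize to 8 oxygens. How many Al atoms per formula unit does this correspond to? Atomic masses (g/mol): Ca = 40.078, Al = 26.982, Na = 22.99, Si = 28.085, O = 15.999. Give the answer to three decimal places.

1.35 wt% Na2O ÷ 61.979 g/mol = 0.02178 mol, giving 0.04356 Na and 0.02178 O.
17.91 wt% CaO ÷ 56.077 g/mol = 0.31938 mol, giving 0.31938 Ca and 0.31938 O.
34.79 wt% Al2O3 ÷ 101.961 g/mol = 0.34121 mol, giving 0.68242 Al and 1.02363 O.
46.44 wt% SiO2 ÷ 60.083 g/mol = 0.77293 mol, giving 0.77293 Si and 1.54586 O.
Oxygen sums to 2.91065; scaling by 8/2.91065 = 2.74853 puts the formula on 8 O.
Al: 0.68242 × 2.74853 = 1.876 atoms per formula unit.

1.876 Al apfu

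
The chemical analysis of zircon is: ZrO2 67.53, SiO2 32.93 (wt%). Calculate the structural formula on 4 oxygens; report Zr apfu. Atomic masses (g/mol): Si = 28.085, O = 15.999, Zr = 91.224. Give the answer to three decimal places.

ZrO2: 67.53/123.222 = 0.54804 mol → 0.54804 mol Zr, 1.09608 mol O.
SiO2: 32.93/60.083 = 0.54808 mol → 0.54808 mol Si, 1.09616 mol O.
Total oxygen = 2.19224 mol. Normalization factor = 4/2.19224 = 1.82462.
Zr per 4 O = 0.54804 × 1.82462 = 1.000.

1.000 Zr apfu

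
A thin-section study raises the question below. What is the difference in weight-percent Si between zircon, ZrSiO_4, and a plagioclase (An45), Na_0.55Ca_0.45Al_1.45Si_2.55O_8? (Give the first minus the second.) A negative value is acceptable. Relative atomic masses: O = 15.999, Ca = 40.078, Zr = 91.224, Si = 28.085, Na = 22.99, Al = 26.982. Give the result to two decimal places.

-11.26 percentage points

M(ZrSiO_4) = 183.305 g/mol, so wt% Si = 28.085/183.305 × 100 = 15.32%.
M(Na_0.55Ca_0.45Al_1.45Si_2.55O_8) = 269.412 g/mol, so wt% Si = 71.617/269.412 × 100 = 26.58%.
15.32 − 26.58 = -11.26 pp.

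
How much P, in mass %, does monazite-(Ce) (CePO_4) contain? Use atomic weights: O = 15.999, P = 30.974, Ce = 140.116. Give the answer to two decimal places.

13.18 mass %

M(CePO_4) = 235.086 g/mol.
P contributes 1 × 30.974 = 30.974 g per mole.
30.974/235.086 = 0.1318 → 13.18%.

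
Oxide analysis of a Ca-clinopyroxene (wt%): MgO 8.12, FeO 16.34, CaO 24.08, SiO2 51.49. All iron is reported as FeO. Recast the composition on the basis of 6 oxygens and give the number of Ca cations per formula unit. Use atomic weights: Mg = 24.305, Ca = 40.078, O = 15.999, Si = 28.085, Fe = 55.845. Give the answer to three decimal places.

1.002 Ca apfu

MgO: 8.12/40.304 = 0.20147 mol → 0.20147 mol Mg, 0.20147 mol O.
FeO: 16.34/71.844 = 0.22744 mol → 0.22744 mol Fe, 0.22744 mol O.
CaO: 24.08/56.077 = 0.42941 mol → 0.42941 mol Ca, 0.42941 mol O.
SiO2: 51.49/60.083 = 0.85698 mol → 0.85698 mol Si, 1.71396 mol O.
Total oxygen = 2.57228 mol. Normalization factor = 6/2.57228 = 2.33256.
Ca per 6 O = 0.42941 × 2.33256 = 1.002.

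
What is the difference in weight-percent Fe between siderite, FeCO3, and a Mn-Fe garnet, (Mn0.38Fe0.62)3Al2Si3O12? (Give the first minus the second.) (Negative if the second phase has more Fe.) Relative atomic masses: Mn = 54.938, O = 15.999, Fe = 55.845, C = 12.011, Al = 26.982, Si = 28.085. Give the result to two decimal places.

Fe in FeCO3: molar mass 115.853 g/mol; 1×55.845 = 55.845 g → 48.20 wt%.
Fe in (Mn0.38Fe0.62)3Al2Si3O12: molar mass 496.708 g/mol; 1.86×55.845 = 103.872 g → 20.91 wt%.
Difference = 48.20 − 20.91 = 27.29 percentage points.

27.29 percentage points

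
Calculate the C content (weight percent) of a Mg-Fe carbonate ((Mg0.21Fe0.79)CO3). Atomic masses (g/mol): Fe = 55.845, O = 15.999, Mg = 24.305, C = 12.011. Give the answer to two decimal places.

11.00 weight percent

Molar mass of (Mg0.21Fe0.79)CO3: 0.21*24.305 + 0.79*55.845 + 1*12.011 + 3*15.999 = 109.230 g/mol.
Mass of C per formula unit: 1 × 12.011 = 12.011 g.
Weight fraction C = 12.011 / 109.230 = 0.1100.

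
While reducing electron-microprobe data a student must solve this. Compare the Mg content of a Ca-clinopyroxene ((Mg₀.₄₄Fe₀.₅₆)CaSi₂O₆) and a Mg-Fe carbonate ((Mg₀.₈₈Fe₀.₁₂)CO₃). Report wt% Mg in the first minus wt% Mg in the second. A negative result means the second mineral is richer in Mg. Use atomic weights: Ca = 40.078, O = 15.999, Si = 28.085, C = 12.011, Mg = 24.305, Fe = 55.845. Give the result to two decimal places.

-19.71 percentage points

M((Mg₀.₄₄Fe₀.₅₆)CaSi₂O₆) = 234.209 g/mol, so wt% Mg = 10.694/234.209 × 100 = 4.57%.
M((Mg₀.₈₈Fe₀.₁₂)CO₃) = 88.098 g/mol, so wt% Mg = 21.388/88.098 × 100 = 24.28%.
4.57 − 24.28 = -19.71 pp.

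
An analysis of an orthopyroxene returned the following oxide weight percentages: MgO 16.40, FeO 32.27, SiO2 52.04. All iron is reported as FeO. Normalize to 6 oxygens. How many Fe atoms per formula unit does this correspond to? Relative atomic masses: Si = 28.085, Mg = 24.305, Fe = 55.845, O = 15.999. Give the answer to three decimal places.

1.041 Fe apfu

MgO: 16.40/40.304 = 0.40691 mol → 0.40691 mol Mg, 0.40691 mol O.
FeO: 32.27/71.844 = 0.44917 mol → 0.44917 mol Fe, 0.44917 mol O.
SiO2: 52.04/60.083 = 0.86614 mol → 0.86614 mol Si, 1.73228 mol O.
Total oxygen = 2.58836 mol. Normalization factor = 6/2.58836 = 2.31807.
Fe per 6 O = 0.44917 × 2.31807 = 1.041.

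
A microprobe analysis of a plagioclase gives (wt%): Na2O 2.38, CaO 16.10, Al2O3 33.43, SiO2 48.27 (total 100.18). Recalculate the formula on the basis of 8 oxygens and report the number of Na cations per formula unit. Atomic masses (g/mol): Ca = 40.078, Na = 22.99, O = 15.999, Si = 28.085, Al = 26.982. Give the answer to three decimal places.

Na2O (M=61.979): mol = 0.03840; Na = 0.07680, O = 0.03840.
CaO (M=56.077): mol = 0.28711; Ca = 0.28711, O = 0.28711.
Al2O3 (M=101.961): mol = 0.32787; Al = 0.65574, O = 0.98361.
SiO2 (M=60.083): mol = 0.80339; Si = 0.80339, O = 1.60678.
ΣO = 2.91590; factor = 8/ΣO = 2.74358.
Na apfu = 0.07680 × 2.74358 = 0.211.

0.211 Na apfu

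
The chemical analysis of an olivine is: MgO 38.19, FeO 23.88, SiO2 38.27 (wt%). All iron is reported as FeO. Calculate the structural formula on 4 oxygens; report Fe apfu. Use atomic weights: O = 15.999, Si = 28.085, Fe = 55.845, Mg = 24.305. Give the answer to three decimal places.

MgO: 38.19/40.304 = 0.94755 mol → 0.94755 mol Mg, 0.94755 mol O.
FeO: 23.88/71.844 = 0.33239 mol → 0.33239 mol Fe, 0.33239 mol O.
SiO2: 38.27/60.083 = 0.63695 mol → 0.63695 mol Si, 1.27390 mol O.
Total oxygen = 2.55384 mol. Normalization factor = 4/2.55384 = 1.56627.
Fe per 4 O = 0.33239 × 1.56627 = 0.521.

0.521 Fe apfu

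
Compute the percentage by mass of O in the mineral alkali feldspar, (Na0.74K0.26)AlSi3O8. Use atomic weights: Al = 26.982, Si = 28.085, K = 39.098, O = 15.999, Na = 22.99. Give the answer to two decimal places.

Formula mass = 0.74·22.99 + 0.26·39.098 + 1·26.982 + 3·28.085 + 8·15.999 = 266.407 g/mol, of which 127.992 g is O.
So O makes up 127.992/266.407 = 0.4804 of the mass, i.e. 48.04%.

48.04 weight percent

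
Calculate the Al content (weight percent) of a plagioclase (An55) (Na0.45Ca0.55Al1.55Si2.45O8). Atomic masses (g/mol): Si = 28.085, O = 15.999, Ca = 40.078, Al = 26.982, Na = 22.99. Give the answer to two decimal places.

Molar mass of Na0.45Ca0.55Al1.55Si2.45O8: 0.45*22.99 + 0.55*40.078 + 1.55*26.982 + 2.45*28.085 + 8*15.999 = 271.011 g/mol.
Mass of Al per formula unit: 1.55 × 26.982 = 41.822 g.
Weight fraction Al = 41.822 / 271.011 = 0.1543.

15.43 weight percent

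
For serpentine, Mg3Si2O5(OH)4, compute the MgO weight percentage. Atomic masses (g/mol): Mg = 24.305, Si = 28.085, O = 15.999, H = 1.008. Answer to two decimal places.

43.63 wt%

Molar mass of Mg3Si2O5(OH)4 = 3×24.305 + 2×28.085 + 9×15.999 + 4×1.008 = 277.108 g/mol.
Each formula unit contains 3 Mg, equivalent to 3/1 = 3.0000 mol MgO.
M(MgO) = 1×24.305 + 1×15.999 = 40.304 g/mol.
Mass of MgO per formula unit = 3.0000 × 40.304 = 120.912 g.
MgO wt% = 120.912 / 277.108 × 100 = 43.63%.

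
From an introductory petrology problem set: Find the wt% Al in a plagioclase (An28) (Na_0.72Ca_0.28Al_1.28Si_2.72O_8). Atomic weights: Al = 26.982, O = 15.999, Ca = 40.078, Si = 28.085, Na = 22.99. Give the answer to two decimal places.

12.95 wt%

M(Na_0.72Ca_0.28Al_1.28Si_2.72O_8) = 266.695 g/mol.
Al contributes 1.28 × 26.982 = 34.537 g per mole.
34.537/266.695 = 0.1295 → 12.95%.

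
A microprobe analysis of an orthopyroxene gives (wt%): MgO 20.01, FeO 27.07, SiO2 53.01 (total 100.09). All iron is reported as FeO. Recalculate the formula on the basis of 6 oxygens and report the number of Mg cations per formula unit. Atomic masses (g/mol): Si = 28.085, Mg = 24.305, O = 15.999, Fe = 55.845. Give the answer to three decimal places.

1.129 Mg apfu

MgO (M=40.304): mol = 0.49648; Mg = 0.49648, O = 0.49648.
FeO (M=71.844): mol = 0.37679; Fe = 0.37679, O = 0.37679.
SiO2 (M=60.083): mol = 0.88228; Si = 0.88228, O = 1.76456.
ΣO = 2.63783; factor = 6/ΣO = 2.27460.
Mg apfu = 0.49648 × 2.27460 = 1.129.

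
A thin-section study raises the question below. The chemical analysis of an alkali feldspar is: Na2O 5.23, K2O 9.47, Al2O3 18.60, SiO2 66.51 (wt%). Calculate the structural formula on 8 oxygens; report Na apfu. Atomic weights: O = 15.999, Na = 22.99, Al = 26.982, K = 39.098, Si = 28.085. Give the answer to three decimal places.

0.458 Na apfu

Na2O (M=61.979): mol = 0.08438; Na = 0.16876, O = 0.08438.
K2O (M=94.195): mol = 0.10054; K = 0.20108, O = 0.10054.
Al2O3 (M=101.961): mol = 0.18242; Al = 0.36484, O = 0.54726.
SiO2 (M=60.083): mol = 1.10697; Si = 1.10697, O = 2.21394.
ΣO = 2.94612; factor = 8/ΣO = 2.71544.
Na apfu = 0.16876 × 2.71544 = 0.458.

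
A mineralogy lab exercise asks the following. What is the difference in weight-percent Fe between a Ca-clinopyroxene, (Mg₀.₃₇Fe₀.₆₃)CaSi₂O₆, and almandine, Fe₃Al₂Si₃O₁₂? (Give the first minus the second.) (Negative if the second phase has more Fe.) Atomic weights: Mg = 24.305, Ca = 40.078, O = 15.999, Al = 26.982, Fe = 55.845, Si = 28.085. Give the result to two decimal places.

First mineral: 35.182 g Fe in 236.417 g formula = 14.88 wt% Fe.
Second mineral: 167.535 g Fe in 497.742 g formula = 33.66 wt% Fe.
14.88% − 33.66% gives a difference of -18.78 percentage points.

-18.78 percentage points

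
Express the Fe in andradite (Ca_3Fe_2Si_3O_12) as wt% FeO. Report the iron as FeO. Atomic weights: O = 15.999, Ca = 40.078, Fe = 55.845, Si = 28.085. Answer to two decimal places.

28.28 wt%

Molar mass of Ca_3Fe_2Si_3O_12 = 3*40.078 + 2*55.845 + 3*28.085 + 12*15.999 = 508.167 g/mol.
Each formula unit contains 2 Fe, equivalent to 2/1 = 2.0000 mol FeO.
M(FeO) = 1×55.845 + 1×15.999 = 71.844 g/mol.
Mass of FeO per formula unit = 2.0000 × 71.844 = 143.688 g.
FeO wt% = 143.688 / 508.167 × 100 = 28.28%.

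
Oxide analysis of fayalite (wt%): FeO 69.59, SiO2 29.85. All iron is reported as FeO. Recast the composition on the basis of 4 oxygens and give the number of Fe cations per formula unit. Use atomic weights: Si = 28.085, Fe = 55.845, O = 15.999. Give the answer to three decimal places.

69.59 wt% FeO ÷ 71.844 g/mol = 0.96863 mol, giving 0.96863 Fe and 0.96863 O.
29.85 wt% SiO2 ÷ 60.083 g/mol = 0.49681 mol, giving 0.49681 Si and 0.99362 O.
Oxygen sums to 1.96225; scaling by 4/1.96225 = 2.03848 puts the formula on 4 O.
Fe: 0.96863 × 2.03848 = 1.975 atoms per formula unit.

1.975 Fe apfu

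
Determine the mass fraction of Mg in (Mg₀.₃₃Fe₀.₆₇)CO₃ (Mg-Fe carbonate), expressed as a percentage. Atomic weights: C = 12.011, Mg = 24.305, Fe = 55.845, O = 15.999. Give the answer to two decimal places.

Molar mass of (Mg₀.₃₃Fe₀.₆₇)CO₃: 0.33*24.305 + 0.67*55.845 + 1*12.011 + 3*15.999 = 105.445 g/mol.
Mass of Mg per formula unit: 0.33 × 24.305 = 8.021 g.
Weight fraction Mg = 8.021 / 105.445 = 0.0761.

7.61 mass %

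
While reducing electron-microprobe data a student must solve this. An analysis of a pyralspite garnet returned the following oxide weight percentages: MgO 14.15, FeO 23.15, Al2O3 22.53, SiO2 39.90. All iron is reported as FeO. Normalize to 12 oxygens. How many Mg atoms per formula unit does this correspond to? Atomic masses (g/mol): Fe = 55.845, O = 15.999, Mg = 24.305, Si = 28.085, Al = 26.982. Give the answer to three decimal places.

1.581 Mg apfu

MgO (M=40.304): mol = 0.35108; Mg = 0.35108, O = 0.35108.
FeO (M=71.844): mol = 0.32223; Fe = 0.32223, O = 0.32223.
Al2O3 (M=101.961): mol = 0.22097; Al = 0.44194, O = 0.66291.
SiO2 (M=60.083): mol = 0.66408; Si = 0.66408, O = 1.32816.
ΣO = 2.66438; factor = 12/ΣO = 4.50386.
Mg apfu = 0.35108 × 4.50386 = 1.581.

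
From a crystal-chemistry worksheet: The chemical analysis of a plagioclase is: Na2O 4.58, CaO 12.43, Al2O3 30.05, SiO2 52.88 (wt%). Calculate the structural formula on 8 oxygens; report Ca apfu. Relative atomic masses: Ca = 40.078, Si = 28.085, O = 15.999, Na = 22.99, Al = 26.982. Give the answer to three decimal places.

0.603 Ca apfu

Na2O (M=61.979): mol = 0.07390; Na = 0.14780, O = 0.07390.
CaO (M=56.077): mol = 0.22166; Ca = 0.22166, O = 0.22166.
Al2O3 (M=101.961): mol = 0.29472; Al = 0.58944, O = 0.88416.
SiO2 (M=60.083): mol = 0.88012; Si = 0.88012, O = 1.76024.
ΣO = 2.93996; factor = 8/ΣO = 2.72113.
Ca apfu = 0.22166 × 2.72113 = 0.603.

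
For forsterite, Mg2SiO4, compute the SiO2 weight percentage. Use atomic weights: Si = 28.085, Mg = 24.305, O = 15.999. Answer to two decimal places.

M(Mg2SiO4) = 140.691 g/mol; M(SiO2) = 60.083 g/mol.
Moles SiO2 per formula unit = 1 Si ÷ 1 = 1.0000.
SiO2 fraction = (1.0000 × 60.083) / 140.691 = 60.083/140.691 = 0.4271.

42.71 wt%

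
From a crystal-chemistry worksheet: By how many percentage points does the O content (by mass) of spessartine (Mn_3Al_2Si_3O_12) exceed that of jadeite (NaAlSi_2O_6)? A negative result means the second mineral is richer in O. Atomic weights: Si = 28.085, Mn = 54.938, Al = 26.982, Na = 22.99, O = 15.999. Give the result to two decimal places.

-8.71 percentage points

M(Mn_3Al_2Si_3O_12) = 495.021 g/mol, so wt% O = 191.988/495.021 × 100 = 38.78%.
M(NaAlSi_2O_6) = 202.136 g/mol, so wt% O = 95.994/202.136 × 100 = 47.49%.
38.78 − 47.49 = -8.71 pp.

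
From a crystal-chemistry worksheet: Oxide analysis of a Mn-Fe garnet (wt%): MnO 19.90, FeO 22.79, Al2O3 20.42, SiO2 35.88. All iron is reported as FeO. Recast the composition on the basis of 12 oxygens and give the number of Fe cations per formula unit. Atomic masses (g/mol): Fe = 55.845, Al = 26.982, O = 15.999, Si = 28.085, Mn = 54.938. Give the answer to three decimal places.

MnO: 19.90/70.937 = 0.28053 mol → 0.28053 mol Mn, 0.28053 mol O.
FeO: 22.79/71.844 = 0.31722 mol → 0.31722 mol Fe, 0.31722 mol O.
Al2O3: 20.42/101.961 = 0.20027 mol → 0.40054 mol Al, 0.60081 mol O.
SiO2: 35.88/60.083 = 0.59717 mol → 0.59717 mol Si, 1.19434 mol O.
Total oxygen = 2.39290 mol. Normalization factor = 12/2.39290 = 5.01484.
Fe per 12 O = 0.31722 × 5.01484 = 1.591.

1.591 Fe apfu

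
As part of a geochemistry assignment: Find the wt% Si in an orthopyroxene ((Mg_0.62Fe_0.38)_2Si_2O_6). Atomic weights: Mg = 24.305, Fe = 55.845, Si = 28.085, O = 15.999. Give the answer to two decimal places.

24.99 weight percent

Molar mass of (Mg_0.62Fe_0.38)_2Si_2O_6: 1.24*24.305 + 0.76*55.845 + 2*28.085 + 6*15.999 = 224.744 g/mol.
Mass of Si per formula unit: 2 × 28.085 = 56.170 g.
Weight fraction Si = 56.170 / 224.744 = 0.2499.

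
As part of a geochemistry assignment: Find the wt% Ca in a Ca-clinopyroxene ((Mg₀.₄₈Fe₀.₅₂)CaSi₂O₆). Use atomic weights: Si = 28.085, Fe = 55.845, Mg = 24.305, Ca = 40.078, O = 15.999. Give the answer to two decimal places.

M((Mg₀.₄₈Fe₀.₅₂)CaSi₂O₆) = 232.948 g/mol.
Ca contributes 1 × 40.078 = 40.078 g per mole.
40.078/232.948 = 0.1720 → 17.20%.

17.20 weight percent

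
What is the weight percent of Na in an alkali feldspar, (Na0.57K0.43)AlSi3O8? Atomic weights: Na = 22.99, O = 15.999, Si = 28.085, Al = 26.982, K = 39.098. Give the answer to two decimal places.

M((Na0.57K0.43)AlSi3O8) = 269.145 g/mol.
Na contributes 0.57 × 22.99 = 13.104 g per mole.
13.104/269.145 = 0.0487 → 4.87%.

4.87 mass %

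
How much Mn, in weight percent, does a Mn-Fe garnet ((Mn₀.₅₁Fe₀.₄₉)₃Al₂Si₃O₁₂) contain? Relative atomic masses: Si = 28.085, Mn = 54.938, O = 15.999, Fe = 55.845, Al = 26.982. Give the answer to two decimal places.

16.93 weight percent

Formula mass = 1.53*54.938 + 1.47*55.845 + 2*26.982 + 3*28.085 + 12*15.999 = 496.354 g/mol, of which 84.055 g is Mn.
So Mn makes up 84.055/496.354 = 0.1693 of the mass, i.e. 16.93%.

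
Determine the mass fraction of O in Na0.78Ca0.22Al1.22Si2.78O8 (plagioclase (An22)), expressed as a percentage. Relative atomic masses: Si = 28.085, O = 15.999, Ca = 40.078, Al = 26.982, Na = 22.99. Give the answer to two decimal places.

48.17 weight percent

Formula mass = 0.78×22.99 + 0.22×40.078 + 1.22×26.982 + 2.78×28.085 + 8×15.999 = 265.736 g/mol, of which 127.992 g is O.
So O makes up 127.992/265.736 = 0.4817 of the mass, i.e. 48.17%.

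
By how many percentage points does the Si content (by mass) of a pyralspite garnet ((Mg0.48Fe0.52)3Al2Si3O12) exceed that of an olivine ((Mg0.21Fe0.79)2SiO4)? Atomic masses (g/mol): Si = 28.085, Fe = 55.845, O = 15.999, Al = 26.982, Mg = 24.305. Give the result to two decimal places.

First mineral: 84.255 g Si in 452.324 g formula = 18.63 wt% Si.
Second mineral: 28.085 g Si in 190.524 g formula = 14.74 wt% Si.
18.63% − 14.74% gives a difference of 3.89 percentage points.

3.89 percentage points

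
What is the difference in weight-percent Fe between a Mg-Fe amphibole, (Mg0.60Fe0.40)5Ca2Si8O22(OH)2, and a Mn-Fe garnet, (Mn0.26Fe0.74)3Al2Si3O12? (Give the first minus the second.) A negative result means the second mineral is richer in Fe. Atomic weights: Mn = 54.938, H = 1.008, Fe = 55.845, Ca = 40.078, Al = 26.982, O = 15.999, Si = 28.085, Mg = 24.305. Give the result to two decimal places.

-12.18 percentage points

First mineral: 111.690 g Fe in 875.433 g formula = 12.76 wt% Fe.
Second mineral: 123.976 g Fe in 497.035 g formula = 24.94 wt% Fe.
12.76% − 24.94% gives a difference of -12.18 percentage points.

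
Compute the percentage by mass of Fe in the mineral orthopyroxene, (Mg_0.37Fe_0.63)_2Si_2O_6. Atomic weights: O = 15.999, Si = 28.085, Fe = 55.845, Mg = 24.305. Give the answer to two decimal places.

29.26 wt%

Formula mass = 0.74*24.305 + 1.26*55.845 + 2*28.085 + 6*15.999 = 240.514 g/mol, of which 70.365 g is Fe.
So Fe makes up 70.365/240.514 = 0.2926 of the mass, i.e. 29.26%.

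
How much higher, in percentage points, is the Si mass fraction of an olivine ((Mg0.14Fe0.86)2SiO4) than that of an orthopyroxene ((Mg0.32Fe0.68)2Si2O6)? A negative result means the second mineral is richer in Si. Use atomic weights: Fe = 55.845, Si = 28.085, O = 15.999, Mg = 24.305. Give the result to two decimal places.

First mineral: 28.085 g Si in 194.940 g formula = 14.41 wt% Si.
Second mineral: 56.170 g Si in 243.668 g formula = 23.05 wt% Si.
14.41% − 23.05% gives a difference of -8.64 percentage points.

-8.64 percentage points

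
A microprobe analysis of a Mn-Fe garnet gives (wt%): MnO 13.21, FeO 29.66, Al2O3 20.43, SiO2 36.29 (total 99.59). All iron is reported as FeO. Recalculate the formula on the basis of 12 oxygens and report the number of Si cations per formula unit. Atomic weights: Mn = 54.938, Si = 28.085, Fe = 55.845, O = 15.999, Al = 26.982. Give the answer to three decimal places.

3.010 Si apfu

MnO: 13.21/70.937 = 0.18622 mol → 0.18622 mol Mn, 0.18622 mol O.
FeO: 29.66/71.844 = 0.41284 mol → 0.41284 mol Fe, 0.41284 mol O.
Al2O3: 20.43/101.961 = 0.20037 mol → 0.40074 mol Al, 0.60111 mol O.
SiO2: 36.29/60.083 = 0.60400 mol → 0.60400 mol Si, 1.20800 mol O.
Total oxygen = 2.40817 mol. Normalization factor = 12/2.40817 = 4.98304.
Si per 12 O = 0.60400 × 4.98304 = 3.010.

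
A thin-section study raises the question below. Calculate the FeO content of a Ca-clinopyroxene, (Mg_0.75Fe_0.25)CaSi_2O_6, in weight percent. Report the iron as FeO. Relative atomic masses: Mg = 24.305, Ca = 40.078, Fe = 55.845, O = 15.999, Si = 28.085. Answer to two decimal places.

8.00 wt%

Molar mass of (Mg_0.75Fe_0.25)CaSi_2O_6 = 0.75*24.305 + 0.25*55.845 + 1*40.078 + 2*28.085 + 6*15.999 = 224.432 g/mol.
Each formula unit contains 0.25 Fe, equivalent to 0.25/1 = 0.2500 mol FeO.
M(FeO) = 1×55.845 + 1×15.999 = 71.844 g/mol.
Mass of FeO per formula unit = 0.2500 × 71.844 = 17.961 g.
FeO wt% = 17.961 / 224.432 × 100 = 8.00%.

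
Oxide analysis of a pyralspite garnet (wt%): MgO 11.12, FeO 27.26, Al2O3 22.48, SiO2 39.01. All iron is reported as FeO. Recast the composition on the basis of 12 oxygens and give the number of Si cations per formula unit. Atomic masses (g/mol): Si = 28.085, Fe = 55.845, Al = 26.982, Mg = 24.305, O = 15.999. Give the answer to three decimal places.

2.979 Si apfu

MgO: 11.12/40.304 = 0.27590 mol → 0.27590 mol Mg, 0.27590 mol O.
FeO: 27.26/71.844 = 0.37943 mol → 0.37943 mol Fe, 0.37943 mol O.
Al2O3: 22.48/101.961 = 0.22048 mol → 0.44096 mol Al, 0.66144 mol O.
SiO2: 39.01/60.083 = 0.64927 mol → 0.64927 mol Si, 1.29854 mol O.
Total oxygen = 2.61531 mol. Normalization factor = 12/2.61531 = 4.58837.
Si per 12 O = 0.64927 × 4.58837 = 2.979.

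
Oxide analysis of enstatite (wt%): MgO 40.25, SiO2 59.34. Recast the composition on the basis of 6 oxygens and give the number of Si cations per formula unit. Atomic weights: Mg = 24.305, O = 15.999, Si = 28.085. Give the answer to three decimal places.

1.993 Si apfu

40.25 wt% MgO ÷ 40.304 g/mol = 0.99866 mol, giving 0.99866 Mg and 0.99866 O.
59.34 wt% SiO2 ÷ 60.083 g/mol = 0.98763 mol, giving 0.98763 Si and 1.97526 O.
Oxygen sums to 2.97392; scaling by 6/2.97392 = 2.01754 puts the formula on 6 O.
Si: 0.98763 × 2.01754 = 1.993 atoms per formula unit.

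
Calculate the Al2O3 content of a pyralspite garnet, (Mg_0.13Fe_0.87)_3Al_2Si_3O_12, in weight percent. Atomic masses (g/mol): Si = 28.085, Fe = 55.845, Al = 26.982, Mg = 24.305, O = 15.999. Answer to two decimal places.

21.00 wt%

Formula mass = 485.441 g/mol.
2 Al → 1.0000 mol Al2O3 per formula unit; M(Al2O3) = 101.961, so Al2O3 mass = 101.961 g.
101.961/485.441 × 100 = 21.00 wt%.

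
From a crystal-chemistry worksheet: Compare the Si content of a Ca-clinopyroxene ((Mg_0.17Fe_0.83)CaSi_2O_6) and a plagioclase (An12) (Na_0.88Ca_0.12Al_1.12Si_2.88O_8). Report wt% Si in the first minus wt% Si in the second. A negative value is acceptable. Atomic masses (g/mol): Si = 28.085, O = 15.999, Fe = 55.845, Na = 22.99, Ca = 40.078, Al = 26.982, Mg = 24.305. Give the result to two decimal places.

Si in (Mg_0.17Fe_0.83)CaSi_2O_6: molar mass 242.725 g/mol; 2×28.085 = 56.170 g → 23.14 wt%.
Si in Na_0.88Ca_0.12Al_1.12Si_2.88O_8: molar mass 264.137 g/mol; 2.88×28.085 = 80.885 g → 30.62 wt%.
Difference = 23.14 − 30.62 = -7.48 percentage points.

-7.48 percentage points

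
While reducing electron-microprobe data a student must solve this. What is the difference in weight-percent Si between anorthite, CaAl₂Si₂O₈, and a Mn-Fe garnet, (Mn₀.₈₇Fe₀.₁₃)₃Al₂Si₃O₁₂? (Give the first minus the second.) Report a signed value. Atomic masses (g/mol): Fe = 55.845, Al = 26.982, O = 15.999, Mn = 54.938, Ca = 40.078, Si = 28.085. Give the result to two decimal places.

First mineral: 56.170 g Si in 278.204 g formula = 20.19 wt% Si.
Second mineral: 84.255 g Si in 495.375 g formula = 17.01 wt% Si.
20.19% − 17.01% gives a difference of 3.18 percentage points.

3.18 percentage points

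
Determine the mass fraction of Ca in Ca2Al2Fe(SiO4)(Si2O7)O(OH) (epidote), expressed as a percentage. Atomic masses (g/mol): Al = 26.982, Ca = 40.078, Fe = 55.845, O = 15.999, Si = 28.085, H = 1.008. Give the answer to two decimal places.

16.59 weight percent

Molar mass of Ca2Al2Fe(SiO4)(Si2O7)O(OH): 2×40.078 + 2×26.982 + 1×55.845 + 3×28.085 + 13×15.999 + 1×1.008 = 483.215 g/mol.
Mass of Ca per formula unit: 2 × 40.078 = 80.156 g.
Weight fraction Ca = 80.156 / 483.215 = 0.1659.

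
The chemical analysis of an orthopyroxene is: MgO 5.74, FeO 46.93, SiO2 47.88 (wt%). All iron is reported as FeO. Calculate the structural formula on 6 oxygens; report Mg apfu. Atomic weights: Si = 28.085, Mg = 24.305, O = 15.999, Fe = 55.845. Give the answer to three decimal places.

MgO: 5.74/40.304 = 0.14242 mol → 0.14242 mol Mg, 0.14242 mol O.
FeO: 46.93/71.844 = 0.65322 mol → 0.65322 mol Fe, 0.65322 mol O.
SiO2: 47.88/60.083 = 0.79690 mol → 0.79690 mol Si, 1.59380 mol O.
Total oxygen = 2.38944 mol. Normalization factor = 6/2.38944 = 2.51105.
Mg per 6 O = 0.14242 × 2.51105 = 0.358.

0.358 Mg apfu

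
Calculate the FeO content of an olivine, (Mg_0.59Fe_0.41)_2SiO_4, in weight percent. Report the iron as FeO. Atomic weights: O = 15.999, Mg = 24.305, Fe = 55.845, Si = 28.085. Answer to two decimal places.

35.37 wt%

M((Mg_0.59Fe_0.41)_2SiO_4) = 166.554 g/mol; M(FeO) = 71.844 g/mol.
Moles FeO per formula unit = 0.82 Fe ÷ 1 = 0.8200.
FeO fraction = (0.8200 × 71.844) / 166.554 = 58.912/166.554 = 0.3537.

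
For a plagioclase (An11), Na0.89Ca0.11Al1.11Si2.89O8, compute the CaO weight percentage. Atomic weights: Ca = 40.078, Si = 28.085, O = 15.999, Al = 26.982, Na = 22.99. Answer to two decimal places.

Molar mass of Na0.89Ca0.11Al1.11Si2.89O8 = 0.89×22.99 + 0.11×40.078 + 1.11×26.982 + 2.89×28.085 + 8×15.999 = 263.977 g/mol.
Each formula unit contains 0.11 Ca, equivalent to 0.11/1 = 0.1100 mol CaO.
M(CaO) = 1×40.078 + 1×15.999 = 56.077 g/mol.
Mass of CaO per formula unit = 0.1100 × 56.077 = 6.168 g.
CaO wt% = 6.168 / 263.977 × 100 = 2.34%.

2.34 wt%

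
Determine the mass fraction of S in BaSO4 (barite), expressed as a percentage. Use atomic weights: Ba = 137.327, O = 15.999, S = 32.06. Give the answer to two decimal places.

13.74 wt%

Molar mass of BaSO4: 1×137.327 + 1×32.06 + 4×15.999 = 233.383 g/mol.
Mass of S per formula unit: 1 × 32.06 = 32.060 g.
Weight fraction S = 32.060 / 233.383 = 0.1374.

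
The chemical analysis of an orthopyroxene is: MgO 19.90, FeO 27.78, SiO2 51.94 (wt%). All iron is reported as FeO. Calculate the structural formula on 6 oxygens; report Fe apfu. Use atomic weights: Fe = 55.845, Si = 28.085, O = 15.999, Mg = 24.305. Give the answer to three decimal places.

0.889 Fe apfu

MgO: 19.90/40.304 = 0.49375 mol → 0.49375 mol Mg, 0.49375 mol O.
FeO: 27.78/71.844 = 0.38667 mol → 0.38667 mol Fe, 0.38667 mol O.
SiO2: 51.94/60.083 = 0.86447 mol → 0.86447 mol Si, 1.72894 mol O.
Total oxygen = 2.60936 mol. Normalization factor = 6/2.60936 = 2.29941.
Fe per 6 O = 0.38667 × 2.29941 = 0.889.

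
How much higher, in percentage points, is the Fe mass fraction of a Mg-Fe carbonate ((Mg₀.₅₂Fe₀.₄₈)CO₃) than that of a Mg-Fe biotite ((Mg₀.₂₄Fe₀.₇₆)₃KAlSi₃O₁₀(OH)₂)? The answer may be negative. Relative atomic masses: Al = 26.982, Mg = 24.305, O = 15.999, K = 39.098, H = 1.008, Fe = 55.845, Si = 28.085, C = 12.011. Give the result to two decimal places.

0.92 percentage points

Fe in (Mg₀.₅₂Fe₀.₄₈)CO₃: molar mass 99.452 g/mol; 0.48×55.845 = 26.806 g → 26.95 wt%.
Fe in (Mg₀.₂₄Fe₀.₇₆)₃KAlSi₃O₁₀(OH)₂: molar mass 489.165 g/mol; 2.28×55.845 = 127.327 g → 26.03 wt%.
Difference = 26.95 − 26.03 = 0.92 percentage points.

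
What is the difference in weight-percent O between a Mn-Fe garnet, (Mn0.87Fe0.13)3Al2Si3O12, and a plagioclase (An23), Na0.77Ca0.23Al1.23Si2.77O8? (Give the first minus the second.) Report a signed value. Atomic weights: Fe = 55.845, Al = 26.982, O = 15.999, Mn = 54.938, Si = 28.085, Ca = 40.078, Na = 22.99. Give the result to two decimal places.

O in (Mn0.87Fe0.13)3Al2Si3O12: molar mass 495.375 g/mol; 12×15.999 = 191.988 g → 38.76 wt%.
O in Na0.77Ca0.23Al1.23Si2.77O8: molar mass 265.896 g/mol; 8×15.999 = 127.992 g → 48.14 wt%.
Difference = 38.76 − 48.14 = -9.38 percentage points.

-9.38 percentage points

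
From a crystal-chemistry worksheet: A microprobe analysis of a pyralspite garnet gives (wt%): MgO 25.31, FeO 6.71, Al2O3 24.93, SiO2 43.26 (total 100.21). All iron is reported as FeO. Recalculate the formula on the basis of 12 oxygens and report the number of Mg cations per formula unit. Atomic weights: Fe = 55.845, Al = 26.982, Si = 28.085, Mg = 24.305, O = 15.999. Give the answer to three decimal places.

MgO (M=40.304): mol = 0.62798; Mg = 0.62798, O = 0.62798.
FeO (M=71.844): mol = 0.09340; Fe = 0.09340, O = 0.09340.
Al2O3 (M=101.961): mol = 0.24451; Al = 0.48902, O = 0.73353.
SiO2 (M=60.083): mol = 0.72000; Si = 0.72000, O = 1.44000.
ΣO = 2.89491; factor = 12/ΣO = 4.14521.
Mg apfu = 0.62798 × 4.14521 = 2.603.

2.603 Mg apfu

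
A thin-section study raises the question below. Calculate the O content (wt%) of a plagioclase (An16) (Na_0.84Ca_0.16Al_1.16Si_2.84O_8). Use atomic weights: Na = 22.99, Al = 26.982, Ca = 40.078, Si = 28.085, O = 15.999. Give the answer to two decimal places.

Molar mass of Na_0.84Ca_0.16Al_1.16Si_2.84O_8: 0.84·22.99 + 0.16·40.078 + 1.16·26.982 + 2.84·28.085 + 8·15.999 = 264.777 g/mol.
Mass of O per formula unit: 8 × 15.999 = 127.992 g.
Weight fraction O = 127.992 / 264.777 = 0.4834.

48.34 wt%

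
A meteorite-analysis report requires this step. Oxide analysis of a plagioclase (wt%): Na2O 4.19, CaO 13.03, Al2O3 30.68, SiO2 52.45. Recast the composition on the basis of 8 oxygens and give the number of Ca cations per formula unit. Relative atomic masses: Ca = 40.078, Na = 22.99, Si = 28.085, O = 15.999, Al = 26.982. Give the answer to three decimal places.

0.630 Ca apfu

Na2O (M=61.979): mol = 0.06760; Na = 0.13520, O = 0.06760.
CaO (M=56.077): mol = 0.23236; Ca = 0.23236, O = 0.23236.
Al2O3 (M=101.961): mol = 0.30090; Al = 0.60180, O = 0.90270.
SiO2 (M=60.083): mol = 0.87296; Si = 0.87296, O = 1.74592.
ΣO = 2.94858; factor = 8/ΣO = 2.71317.
Ca apfu = 0.23236 × 2.71317 = 0.630.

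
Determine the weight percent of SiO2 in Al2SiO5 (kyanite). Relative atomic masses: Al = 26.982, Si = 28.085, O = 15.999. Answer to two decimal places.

Molar mass of Al2SiO5 = 2*26.982 + 1*28.085 + 5*15.999 = 162.044 g/mol.
Each formula unit contains 1 Si, equivalent to 1/1 = 1.0000 mol SiO2.
M(SiO2) = 1×28.085 + 2×15.999 = 60.083 g/mol.
Mass of SiO2 per formula unit = 1.0000 × 60.083 = 60.083 g.
SiO2 wt% = 60.083 / 162.044 × 100 = 37.08%.

37.08 wt%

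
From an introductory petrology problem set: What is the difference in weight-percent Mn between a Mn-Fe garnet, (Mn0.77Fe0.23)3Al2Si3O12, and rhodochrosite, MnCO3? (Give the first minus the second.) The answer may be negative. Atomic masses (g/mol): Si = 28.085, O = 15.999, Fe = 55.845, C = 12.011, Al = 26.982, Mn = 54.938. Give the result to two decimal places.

Mn in (Mn0.77Fe0.23)3Al2Si3O12: molar mass 495.647 g/mol; 2.31×54.938 = 126.907 g → 25.60 wt%.
Mn in MnCO3: molar mass 114.946 g/mol; 1×54.938 = 54.938 g → 47.79 wt%.
Difference = 25.60 − 47.79 = -22.19 percentage points.

-22.19 percentage points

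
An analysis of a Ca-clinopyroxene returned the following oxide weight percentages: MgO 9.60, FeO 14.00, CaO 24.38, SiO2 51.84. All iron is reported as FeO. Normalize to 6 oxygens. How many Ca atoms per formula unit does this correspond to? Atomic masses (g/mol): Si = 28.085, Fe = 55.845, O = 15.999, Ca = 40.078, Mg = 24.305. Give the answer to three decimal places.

1.006 Ca apfu

MgO: 9.60/40.304 = 0.23819 mol → 0.23819 mol Mg, 0.23819 mol O.
FeO: 14.00/71.844 = 0.19487 mol → 0.19487 mol Fe, 0.19487 mol O.
CaO: 24.38/56.077 = 0.43476 mol → 0.43476 mol Ca, 0.43476 mol O.
SiO2: 51.84/60.083 = 0.86281 mol → 0.86281 mol Si, 1.72562 mol O.
Total oxygen = 2.59344 mol. Normalization factor = 6/2.59344 = 2.31353.
Ca per 6 O = 0.43476 × 2.31353 = 1.006.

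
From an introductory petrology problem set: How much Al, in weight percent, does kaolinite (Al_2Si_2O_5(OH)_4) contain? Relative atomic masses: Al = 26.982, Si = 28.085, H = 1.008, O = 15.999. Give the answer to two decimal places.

20.90 weight percent

Molar mass of Al_2Si_2O_5(OH)_4: 2×26.982 + 2×28.085 + 9×15.999 + 4×1.008 = 258.157 g/mol.
Mass of Al per formula unit: 2 × 26.982 = 53.964 g.
Weight fraction Al = 53.964 / 258.157 = 0.2090.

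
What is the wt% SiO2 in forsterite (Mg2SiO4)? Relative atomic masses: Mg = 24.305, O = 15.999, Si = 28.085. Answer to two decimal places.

Formula mass = 140.691 g/mol.
1 Si → 1.0000 mol SiO2 per formula unit; M(SiO2) = 60.083, so SiO2 mass = 60.083 g.
60.083/140.691 × 100 = 42.71 wt%.

42.71 wt%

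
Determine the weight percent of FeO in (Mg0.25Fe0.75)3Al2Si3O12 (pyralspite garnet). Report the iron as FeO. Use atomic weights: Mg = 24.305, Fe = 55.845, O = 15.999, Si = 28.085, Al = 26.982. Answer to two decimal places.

34.10 wt%

M((Mg0.25Fe0.75)3Al2Si3O12) = 474.087 g/mol; M(FeO) = 71.844 g/mol.
Moles FeO per formula unit = 2.25 Fe ÷ 1 = 2.2500.
FeO fraction = (2.2500 × 71.844) / 474.087 = 161.649/474.087 = 0.3410.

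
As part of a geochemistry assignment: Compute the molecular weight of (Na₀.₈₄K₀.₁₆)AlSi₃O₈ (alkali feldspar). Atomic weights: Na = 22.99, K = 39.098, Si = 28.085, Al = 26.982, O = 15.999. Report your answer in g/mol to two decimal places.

264.80 g/mol

Na: 0.84 × 22.99 = 19.3116
K: 0.16 × 39.098 = 6.2557
Al: 1 × 26.982 = 26.9820
Si: 3 × 28.085 = 84.2550
O: 8 × 15.999 = 127.9920
Summing the contributions gives the formula mass.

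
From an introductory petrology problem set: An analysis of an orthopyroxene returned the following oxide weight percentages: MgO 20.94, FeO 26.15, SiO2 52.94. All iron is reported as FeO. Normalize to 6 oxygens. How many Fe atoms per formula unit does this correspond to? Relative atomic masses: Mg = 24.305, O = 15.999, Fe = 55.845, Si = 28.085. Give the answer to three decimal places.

0.825 Fe apfu

20.94 wt% MgO ÷ 40.304 g/mol = 0.51955 mol, giving 0.51955 Mg and 0.51955 O.
26.15 wt% FeO ÷ 71.844 g/mol = 0.36398 mol, giving 0.36398 Fe and 0.36398 O.
52.94 wt% SiO2 ÷ 60.083 g/mol = 0.88111 mol, giving 0.88111 Si and 1.76222 O.
Oxygen sums to 2.64575; scaling by 6/2.64575 = 2.26779 puts the formula on 6 O.
Fe: 0.36398 × 2.26779 = 0.825 atoms per formula unit.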